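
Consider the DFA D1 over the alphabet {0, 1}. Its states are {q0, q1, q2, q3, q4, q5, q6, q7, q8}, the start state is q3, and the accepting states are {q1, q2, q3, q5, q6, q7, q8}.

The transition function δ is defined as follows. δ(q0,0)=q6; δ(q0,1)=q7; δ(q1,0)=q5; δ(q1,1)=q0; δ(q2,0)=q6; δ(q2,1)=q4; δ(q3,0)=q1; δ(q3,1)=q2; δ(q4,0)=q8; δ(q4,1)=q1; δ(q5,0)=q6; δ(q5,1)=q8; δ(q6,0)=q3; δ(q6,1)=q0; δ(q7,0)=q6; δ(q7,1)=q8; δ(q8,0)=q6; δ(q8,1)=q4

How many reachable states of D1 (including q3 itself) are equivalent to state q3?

3

Every state is reachable, so we keep all 9.
Start with accepting vs non-accepting: {q1,q2,q3,q5,q6,q7,q8} | {q0,q4}.
On input 1, block {q1,q2,q3,q5,q6,q7,q8} splits into {q1,q2,q6,q8} and {q3,q5,q7}.
Split {q1,q2,q6,q8} by δ(·,0) → {q1,q6} and {q2,q8}.
Refine {q0,q4} on symbol 0: members go to different blocks, giving {q0} and {q4}.
The partition is now stable with 5 blocks: {q1,q6} | {q0} | {q3,q5,q7} | {q2,q8} | {q4}.
State q3 belongs to the block {q3,q5,q7}, which has 3 states.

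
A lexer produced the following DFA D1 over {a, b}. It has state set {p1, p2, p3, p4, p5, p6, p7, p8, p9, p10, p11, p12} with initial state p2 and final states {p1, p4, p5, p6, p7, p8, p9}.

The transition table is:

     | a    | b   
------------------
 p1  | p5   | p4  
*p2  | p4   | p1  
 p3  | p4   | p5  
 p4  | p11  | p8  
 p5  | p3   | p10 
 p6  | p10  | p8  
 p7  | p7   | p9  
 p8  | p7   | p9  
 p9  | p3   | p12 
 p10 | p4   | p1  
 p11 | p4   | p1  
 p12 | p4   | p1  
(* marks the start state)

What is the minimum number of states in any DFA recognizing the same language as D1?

6

States {p6} cannot be reached from the start state, so discard them.
Start with accepting vs non-accepting: {p1,p4,p5,p7,p8,p9} | {p2,p3,p10,p11,p12}.
On input a, block {p1,p4,p5,p7,p8,p9} splits into {p1,p7,p8} and {p4,p5,p9}.
Refine {p1,p7,p8} on symbol a: members go to different blocks, giving {p7,p8} and {p1}.
Split {p2,p3,p10,p11,p12} by δ(·,b) → {p2,p10,p11,p12} and {p3}.
Refine {p4,p5,p9} on symbol a: members go to different blocks, giving {p5,p9} and {p4}.
The partition is now stable with 6 blocks: {p7,p8} | {p2,p10,p11,p12} | {p5,p9} | {p1} | {p3} | {p4}.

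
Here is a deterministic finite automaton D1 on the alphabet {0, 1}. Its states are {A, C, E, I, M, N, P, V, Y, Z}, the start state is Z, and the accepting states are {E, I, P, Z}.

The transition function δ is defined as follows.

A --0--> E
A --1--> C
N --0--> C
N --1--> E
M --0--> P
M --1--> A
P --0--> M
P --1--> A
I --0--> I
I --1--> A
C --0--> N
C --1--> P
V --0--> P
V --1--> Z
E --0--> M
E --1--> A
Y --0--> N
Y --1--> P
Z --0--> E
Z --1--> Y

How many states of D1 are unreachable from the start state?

2

BFS from Z reaches {A, C, E, M, N, P, Y, Z}; the 2 state(s) I, V are never visited.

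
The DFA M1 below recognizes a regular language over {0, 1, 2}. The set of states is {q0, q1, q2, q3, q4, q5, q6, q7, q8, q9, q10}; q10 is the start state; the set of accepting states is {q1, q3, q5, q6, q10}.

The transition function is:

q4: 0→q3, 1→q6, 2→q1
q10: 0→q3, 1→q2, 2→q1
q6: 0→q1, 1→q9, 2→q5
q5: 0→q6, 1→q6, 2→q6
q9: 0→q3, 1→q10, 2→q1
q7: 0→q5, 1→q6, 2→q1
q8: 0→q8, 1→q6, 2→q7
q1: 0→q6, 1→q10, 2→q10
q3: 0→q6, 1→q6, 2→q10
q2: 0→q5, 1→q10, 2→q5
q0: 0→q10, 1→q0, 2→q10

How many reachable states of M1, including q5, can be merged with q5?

Reachable states from the start: {q1,q2,q3,q5,q6,q9,q10}. Unreachable: {q0,q4,q7,q8} — drop them.
Start with accepting vs non-accepting: {q1,q3,q5,q6,q10} | {q2,q9}.
On input 1, block {q1,q3,q5,q6,q10} splits into {q1,q3,q5} and {q6,q10}.
Stable partition: {q1,q3,q5} | {q2,q9} | {q6,q10} — 3 equivalence classes.
The equivalence class containing q5 is {q1,q3,q5}, of size 3.

3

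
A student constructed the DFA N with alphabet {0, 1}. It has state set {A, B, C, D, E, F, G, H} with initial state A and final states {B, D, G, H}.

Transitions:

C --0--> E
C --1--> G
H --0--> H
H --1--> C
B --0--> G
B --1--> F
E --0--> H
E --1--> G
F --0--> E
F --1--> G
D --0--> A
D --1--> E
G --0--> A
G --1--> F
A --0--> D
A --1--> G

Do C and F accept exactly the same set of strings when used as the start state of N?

States {B} cannot be reached from the start state, so discard them.
Initial partition by acceptance: {D,G,H} | {A,C,E,F}.
On input 0, block {D,G,H} splits into {D,G} and {H}.
Split {A,C,E,F} by δ(·,0) → {C,F} and {A} and {E}.
On input 1, block {D,G} splits into {D} and {G}.
The partition is now stable with 6 blocks: {D} | {C,F} | {H} | {A} | {E} | {G}.
C and F lie in the same block of the stable partition, so they are equivalent — no string distinguishes them.

Yes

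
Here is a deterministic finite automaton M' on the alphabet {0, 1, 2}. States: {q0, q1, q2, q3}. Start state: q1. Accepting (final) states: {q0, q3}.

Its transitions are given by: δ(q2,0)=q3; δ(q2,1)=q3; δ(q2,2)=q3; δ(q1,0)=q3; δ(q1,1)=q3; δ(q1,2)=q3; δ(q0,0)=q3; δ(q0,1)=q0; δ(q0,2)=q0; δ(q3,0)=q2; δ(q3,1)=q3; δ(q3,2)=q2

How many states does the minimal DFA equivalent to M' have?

2

States {q0} cannot be reached from the start state, so discard them.
P0 = {q3} | {q1,q2}.
The partition is now stable with 2 blocks: {q3} | {q1,q2}.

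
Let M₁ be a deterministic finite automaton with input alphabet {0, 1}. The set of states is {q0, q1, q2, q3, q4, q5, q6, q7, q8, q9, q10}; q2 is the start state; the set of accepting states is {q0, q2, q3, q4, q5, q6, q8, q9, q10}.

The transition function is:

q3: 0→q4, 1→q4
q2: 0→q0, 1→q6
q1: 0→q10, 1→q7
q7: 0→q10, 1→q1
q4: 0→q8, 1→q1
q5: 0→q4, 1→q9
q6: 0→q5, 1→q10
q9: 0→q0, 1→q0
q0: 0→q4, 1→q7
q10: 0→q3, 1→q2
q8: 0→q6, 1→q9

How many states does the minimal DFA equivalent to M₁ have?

All states are reachable from the start state.
P0 = {q0,q2,q3,q4,q5,q6,q8,q9,q10} | {q1,q7}.
Refine {q0,q2,q3,q4,q5,q6,q8,q9,q10} on symbol 1: members go to different blocks, giving {q2,q3,q5,q6,q8,q9,q10} and {q0,q4}.
On input 0, block {q2,q3,q5,q6,q8,q9,q10} splits into {q2,q3,q5,q9} and {q6,q8,q10}.
Split {q2,q3,q5,q9} by δ(·,1) → {q3,q9} and {q2} and {q5}.
Split {q0,q4} by δ(·,0) → {q0} and {q4}.
Refine {q3,q9} on symbol 0: members go to different blocks, giving {q3} and {q9}.
On input 0, block {q6,q8,q10} splits into {q6} and {q8} and {q10}.
The partition is now stable with 10 blocks: {q3} | {q1,q7} | {q0} | {q6} | {q2} | {q5} | {q4} | {q9} | {q8} | {q10}.

10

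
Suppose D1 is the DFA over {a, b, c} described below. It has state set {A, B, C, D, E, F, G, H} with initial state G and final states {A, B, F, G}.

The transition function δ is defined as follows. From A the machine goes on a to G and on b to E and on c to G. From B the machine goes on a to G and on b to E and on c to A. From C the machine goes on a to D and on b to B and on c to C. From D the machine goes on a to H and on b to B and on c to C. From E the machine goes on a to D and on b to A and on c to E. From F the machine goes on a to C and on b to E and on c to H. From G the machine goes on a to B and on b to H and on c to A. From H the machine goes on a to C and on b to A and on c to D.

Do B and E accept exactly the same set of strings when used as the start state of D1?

Reachable states from the start: {A,B,C,D,E,G,H}. Unreachable: {F} — drop them.
Initial partition by acceptance: {A,B,G} | {C,D,E,H}.
Stable partition: {A,B,G} | {C,D,E,H} — 2 equivalence classes.
B and E end up in different blocks, so they are distinguishable. For instance, the string 'ε' is accepted from only B.

No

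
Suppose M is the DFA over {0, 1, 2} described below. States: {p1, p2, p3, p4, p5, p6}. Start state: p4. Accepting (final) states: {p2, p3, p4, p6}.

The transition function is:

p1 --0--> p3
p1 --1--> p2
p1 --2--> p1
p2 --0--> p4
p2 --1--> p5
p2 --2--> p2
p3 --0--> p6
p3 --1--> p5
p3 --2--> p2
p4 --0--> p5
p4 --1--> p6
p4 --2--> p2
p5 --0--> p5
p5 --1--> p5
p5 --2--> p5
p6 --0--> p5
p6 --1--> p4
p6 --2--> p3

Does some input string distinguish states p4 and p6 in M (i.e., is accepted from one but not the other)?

No

Reachable states from the start: {p2,p3,p4,p5,p6}. Unreachable: {p1} — drop them.
Start with accepting vs non-accepting: {p2,p3,p4,p6} | {p5}.
Refine {p2,p3,p4,p6} on symbol 0: members go to different blocks, giving {p2,p3} and {p4,p6}.
Stable partition: {p2,p3} | {p5} | {p4,p6} — 3 equivalence classes.
p4 and p6 lie in the same block of the stable partition, so they are equivalent — no string distinguishes them.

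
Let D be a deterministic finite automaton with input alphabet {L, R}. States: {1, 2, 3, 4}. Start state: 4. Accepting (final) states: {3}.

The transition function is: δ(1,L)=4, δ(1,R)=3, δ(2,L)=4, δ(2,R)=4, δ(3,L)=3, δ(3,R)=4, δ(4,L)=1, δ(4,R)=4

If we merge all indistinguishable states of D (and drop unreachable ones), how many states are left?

3

First remove the unreachable states {2}; 3 states remain.
P0 = {3} | {1,4}.
Refine {1,4} on symbol R: members go to different blocks, giving {1} and {4}.
The partition is now stable with 3 blocks: {3} | {1} | {4}.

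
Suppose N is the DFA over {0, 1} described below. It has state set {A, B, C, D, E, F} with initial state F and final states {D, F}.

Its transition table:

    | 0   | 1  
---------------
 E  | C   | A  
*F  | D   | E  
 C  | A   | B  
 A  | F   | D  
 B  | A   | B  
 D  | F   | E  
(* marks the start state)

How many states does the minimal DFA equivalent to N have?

4

Every state is reachable, so we keep all 6.
Start with accepting vs non-accepting: {D,F} | {A,B,C,E}.
Split {A,B,C,E} by δ(·,0) → {B,C,E} and {A}.
On input 0, block {B,C,E} splits into {B,C} and {E}.
No further refinement is possible. Final partition (4 blocks): {D,F} | {B,C} | {A} | {E}.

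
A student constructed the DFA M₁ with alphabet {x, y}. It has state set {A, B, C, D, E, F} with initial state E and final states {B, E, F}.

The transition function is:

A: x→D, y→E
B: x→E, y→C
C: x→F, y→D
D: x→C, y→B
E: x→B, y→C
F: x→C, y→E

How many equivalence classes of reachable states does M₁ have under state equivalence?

4

States {A} cannot be reached from the start state, so discard them.
P0 = {B,E,F} | {C,D}.
Refine {B,E,F} on symbol x: members go to different blocks, giving {B,E} and {F}.
Split {C,D} by δ(·,x) → {C} and {D}.
The partition is now stable with 4 blocks: {B,E} | {C} | {F} | {D}.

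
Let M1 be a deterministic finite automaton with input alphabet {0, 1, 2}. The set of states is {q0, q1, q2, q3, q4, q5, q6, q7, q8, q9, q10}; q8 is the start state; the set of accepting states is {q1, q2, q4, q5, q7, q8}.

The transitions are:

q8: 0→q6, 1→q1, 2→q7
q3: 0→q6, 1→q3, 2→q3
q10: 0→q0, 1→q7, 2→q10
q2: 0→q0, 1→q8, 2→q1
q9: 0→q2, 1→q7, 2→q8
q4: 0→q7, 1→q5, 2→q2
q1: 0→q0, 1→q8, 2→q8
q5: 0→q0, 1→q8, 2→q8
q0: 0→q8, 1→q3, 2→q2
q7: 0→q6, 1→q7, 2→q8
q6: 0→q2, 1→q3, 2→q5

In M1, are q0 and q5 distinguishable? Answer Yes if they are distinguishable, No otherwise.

Yes

Reachable states from the start: {q0,q1,q2,q3,q5,q6,q7,q8}. Unreachable: {q4,q9,q10} — drop them.
P0 = {q1,q2,q5,q7,q8} | {q0,q3,q6}.
On input 0, block {q0,q3,q6} splits into {q0,q6} and {q3}.
Stable partition: {q1,q2,q5,q7,q8} | {q0,q6} | {q3} — 3 equivalence classes.
q0 and q5 end up in different blocks, so they are distinguishable. For instance, the string 'ε' is accepted from only q5.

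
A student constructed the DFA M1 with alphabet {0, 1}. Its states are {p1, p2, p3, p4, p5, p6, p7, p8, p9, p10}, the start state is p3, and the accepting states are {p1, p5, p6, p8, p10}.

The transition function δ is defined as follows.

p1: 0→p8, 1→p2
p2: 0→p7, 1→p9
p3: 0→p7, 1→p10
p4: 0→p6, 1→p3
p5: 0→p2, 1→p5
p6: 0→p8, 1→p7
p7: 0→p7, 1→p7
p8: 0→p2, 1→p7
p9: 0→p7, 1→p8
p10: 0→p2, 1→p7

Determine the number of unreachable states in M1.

No path from p3 leads to p1, p4, p5, p6; the other 6 states are all reachable.

4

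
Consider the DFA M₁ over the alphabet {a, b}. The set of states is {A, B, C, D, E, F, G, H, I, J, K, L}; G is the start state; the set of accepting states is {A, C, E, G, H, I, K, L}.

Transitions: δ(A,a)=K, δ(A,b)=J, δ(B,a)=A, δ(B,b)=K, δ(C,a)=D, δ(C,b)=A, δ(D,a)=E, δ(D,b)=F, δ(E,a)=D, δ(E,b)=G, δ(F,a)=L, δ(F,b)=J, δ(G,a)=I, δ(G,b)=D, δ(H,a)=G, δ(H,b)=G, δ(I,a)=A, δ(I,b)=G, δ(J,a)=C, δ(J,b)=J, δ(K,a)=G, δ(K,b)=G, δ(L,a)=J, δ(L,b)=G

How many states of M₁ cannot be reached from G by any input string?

2

Starting at G and following transitions, the reachable set is {A, C, D, E, F, G, I, J, K, L}. That leaves B, H unreachable — 2 in total.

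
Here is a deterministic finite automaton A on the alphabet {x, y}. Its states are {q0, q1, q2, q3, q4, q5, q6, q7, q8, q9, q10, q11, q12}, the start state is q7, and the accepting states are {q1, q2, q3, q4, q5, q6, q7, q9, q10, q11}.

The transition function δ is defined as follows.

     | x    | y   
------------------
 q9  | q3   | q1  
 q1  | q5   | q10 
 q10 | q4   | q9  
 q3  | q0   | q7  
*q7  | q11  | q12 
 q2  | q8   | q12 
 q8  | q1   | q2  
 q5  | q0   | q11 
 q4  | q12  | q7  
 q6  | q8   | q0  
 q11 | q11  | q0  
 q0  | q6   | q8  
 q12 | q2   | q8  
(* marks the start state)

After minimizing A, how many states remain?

All states are reachable from the start state.
P0 = {q1,q2,q3,q4,q5,q6,q7,q9,q10,q11} | {q0,q8,q12}.
On input x, block {q1,q2,q3,q4,q5,q6,q7,q9,q10,q11} splits into {q1,q7,q9,q10,q11} and {q2,q3,q4,q5,q6}.
Refine {q1,q7,q9,q10,q11} on symbol x: members go to different blocks, giving {q1,q9,q10} and {q7,q11}.
Split {q0,q8,q12} by δ(·,x) → {q0,q12} and {q8}.
Refine {q2,q3,q4,q5,q6} on symbol x: members go to different blocks, giving {q3,q4,q5} and {q2,q6}.
The partition is now stable with 6 blocks: {q1,q9,q10} | {q0,q12} | {q3,q4,q5} | {q7,q11} | {q8} | {q2,q6}.

6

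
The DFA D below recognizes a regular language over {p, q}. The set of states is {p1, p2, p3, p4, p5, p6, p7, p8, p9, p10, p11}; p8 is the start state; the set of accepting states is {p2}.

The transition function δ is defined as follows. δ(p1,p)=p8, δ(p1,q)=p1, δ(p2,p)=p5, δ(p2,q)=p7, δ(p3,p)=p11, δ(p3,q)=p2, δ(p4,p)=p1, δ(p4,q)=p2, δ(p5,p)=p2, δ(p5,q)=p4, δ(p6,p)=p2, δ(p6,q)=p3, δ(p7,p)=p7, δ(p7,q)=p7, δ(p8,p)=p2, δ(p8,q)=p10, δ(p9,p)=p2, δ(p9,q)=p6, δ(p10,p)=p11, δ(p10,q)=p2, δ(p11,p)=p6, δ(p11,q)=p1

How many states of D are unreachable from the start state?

1

BFS from p8 reaches {p1, p2, p3, p4, p5, p6, p7, p8, p10, p11}; the 1 state(s) p9 are never visited.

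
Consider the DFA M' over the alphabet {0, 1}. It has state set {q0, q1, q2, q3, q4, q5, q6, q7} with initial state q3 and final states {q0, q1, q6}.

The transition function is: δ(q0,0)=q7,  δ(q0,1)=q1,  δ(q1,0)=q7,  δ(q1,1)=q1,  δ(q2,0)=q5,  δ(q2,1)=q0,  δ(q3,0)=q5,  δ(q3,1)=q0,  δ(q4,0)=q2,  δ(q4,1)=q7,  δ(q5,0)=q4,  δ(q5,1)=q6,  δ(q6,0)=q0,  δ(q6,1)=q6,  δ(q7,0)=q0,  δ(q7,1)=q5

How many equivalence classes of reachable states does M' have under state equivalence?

Every state is reachable, so we keep all 8.
P0 = {q0,q1,q6} | {q2,q3,q4,q5,q7}.
Split {q0,q1,q6} by δ(·,0) → {q0,q1} and {q6}.
On input 0, block {q2,q3,q4,q5,q7} splits into {q2,q3,q4,q5} and {q7}.
Split {q2,q3,q4,q5} by δ(·,1) → {q2,q3} and {q4} and {q5}.
Stable partition: {q0,q1} | {q2,q3} | {q6} | {q7} | {q4} | {q5} — 6 equivalence classes.

6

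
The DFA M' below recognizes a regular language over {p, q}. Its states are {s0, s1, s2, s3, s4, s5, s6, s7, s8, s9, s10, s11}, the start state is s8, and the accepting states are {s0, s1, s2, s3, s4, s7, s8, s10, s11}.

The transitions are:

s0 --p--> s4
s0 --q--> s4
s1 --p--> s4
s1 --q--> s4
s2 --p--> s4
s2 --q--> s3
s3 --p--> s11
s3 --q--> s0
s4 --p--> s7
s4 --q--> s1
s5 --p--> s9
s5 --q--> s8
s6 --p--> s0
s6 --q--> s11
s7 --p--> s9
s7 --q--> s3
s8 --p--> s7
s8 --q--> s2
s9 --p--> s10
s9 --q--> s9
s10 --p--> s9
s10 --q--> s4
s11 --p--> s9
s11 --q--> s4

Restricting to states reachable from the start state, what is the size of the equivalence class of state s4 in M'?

3

Reachable states from the start: {s0,s1,s2,s3,s4,s7,s8,s9,s10,s11}. Unreachable: {s5,s6} — drop them.
Initial partition by acceptance: {s0,s1,s2,s3,s4,s7,s8,s10,s11} | {s9}.
Refine {s0,s1,s2,s3,s4,s7,s8,s10,s11} on symbol p: members go to different blocks, giving {s0,s1,s2,s3,s4,s8} and {s7,s10,s11}.
Split {s0,s1,s2,s3,s4,s8} by δ(·,p) → {s0,s1,s2} and {s3,s4,s8}.
Stable partition: {s0,s1,s2} | {s9} | {s7,s10,s11} | {s3,s4,s8} — 4 equivalence classes.
State s4 belongs to the block {s3,s4,s8}, which has 3 states.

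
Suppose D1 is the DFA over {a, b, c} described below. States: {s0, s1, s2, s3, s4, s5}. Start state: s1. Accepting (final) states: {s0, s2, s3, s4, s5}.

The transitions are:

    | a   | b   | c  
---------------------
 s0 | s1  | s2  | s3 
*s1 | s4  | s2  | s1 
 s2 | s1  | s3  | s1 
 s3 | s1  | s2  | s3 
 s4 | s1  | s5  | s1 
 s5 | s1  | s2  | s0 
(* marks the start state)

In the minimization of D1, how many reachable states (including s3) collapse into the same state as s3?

3

Start with accepting vs non-accepting: {s0,s2,s3,s4,s5} | {s1}.
On input c, block {s0,s2,s3,s4,s5} splits into {s0,s3,s5} and {s2,s4}.
Stable partition: {s0,s3,s5} | {s1} | {s2,s4} — 3 equivalence classes.
State s3 belongs to the block {s0,s3,s5}, which has 3 states.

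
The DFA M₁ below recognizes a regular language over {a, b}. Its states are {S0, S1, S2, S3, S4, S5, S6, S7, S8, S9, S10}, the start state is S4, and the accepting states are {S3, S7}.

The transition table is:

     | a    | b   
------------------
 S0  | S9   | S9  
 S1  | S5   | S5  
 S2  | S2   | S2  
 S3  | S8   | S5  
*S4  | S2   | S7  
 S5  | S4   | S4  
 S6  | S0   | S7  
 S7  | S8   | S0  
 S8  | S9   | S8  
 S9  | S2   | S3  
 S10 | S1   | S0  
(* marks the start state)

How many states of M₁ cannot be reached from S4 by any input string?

3

BFS from S4 reaches {S0, S2, S3, S4, S5, S7, S8, S9}; the 3 state(s) S1, S6, S10 are never visited.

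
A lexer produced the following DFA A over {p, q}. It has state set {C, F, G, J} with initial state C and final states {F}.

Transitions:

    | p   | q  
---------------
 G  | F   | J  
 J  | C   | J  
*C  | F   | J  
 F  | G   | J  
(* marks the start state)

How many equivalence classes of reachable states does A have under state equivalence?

All states are reachable from the start state.
P0 = {F} | {C,G,J}.
Refine {C,G,J} on symbol p: members go to different blocks, giving {C,G} and {J}.
Stable partition: {F} | {C,G} | {J} — 3 equivalence classes.

3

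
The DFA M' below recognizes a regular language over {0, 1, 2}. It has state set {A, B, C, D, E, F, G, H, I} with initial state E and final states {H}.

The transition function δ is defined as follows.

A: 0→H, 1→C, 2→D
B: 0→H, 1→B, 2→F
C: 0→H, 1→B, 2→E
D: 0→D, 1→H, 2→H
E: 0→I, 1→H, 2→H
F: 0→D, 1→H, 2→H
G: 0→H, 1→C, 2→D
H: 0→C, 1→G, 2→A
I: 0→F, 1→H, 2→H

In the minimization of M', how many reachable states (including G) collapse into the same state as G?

Start with accepting vs non-accepting: {H} | {A,B,C,D,E,F,G,I}.
On input 0, block {A,B,C,D,E,F,G,I} splits into {A,B,C,G} and {D,E,F,I}.
The partition is now stable with 3 blocks: {H} | {A,B,C,G} | {D,E,F,I}.
The equivalence class containing G is {A,B,C,G}, of size 4.

4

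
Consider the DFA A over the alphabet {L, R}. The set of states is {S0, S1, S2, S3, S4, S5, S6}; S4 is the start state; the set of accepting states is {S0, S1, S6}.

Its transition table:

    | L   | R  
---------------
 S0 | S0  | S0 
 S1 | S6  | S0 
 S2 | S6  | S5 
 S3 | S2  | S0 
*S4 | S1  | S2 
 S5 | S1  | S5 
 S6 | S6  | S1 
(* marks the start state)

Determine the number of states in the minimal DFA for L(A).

2

First remove the unreachable states {S3}; 6 states remain.
Start with accepting vs non-accepting: {S0,S1,S6} | {S2,S4,S5}.
No further refinement is possible. Final partition (2 blocks): {S0,S1,S6} | {S2,S4,S5}.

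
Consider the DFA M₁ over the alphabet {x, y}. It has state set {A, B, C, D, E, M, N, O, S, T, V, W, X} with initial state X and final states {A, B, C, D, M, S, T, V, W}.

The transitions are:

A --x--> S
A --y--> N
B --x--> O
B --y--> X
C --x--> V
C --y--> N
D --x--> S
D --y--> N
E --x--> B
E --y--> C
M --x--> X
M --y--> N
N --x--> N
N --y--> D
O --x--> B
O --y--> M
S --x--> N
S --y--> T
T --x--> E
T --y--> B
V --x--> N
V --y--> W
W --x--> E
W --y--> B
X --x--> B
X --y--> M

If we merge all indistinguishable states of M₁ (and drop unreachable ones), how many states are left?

States {A} cannot be reached from the start state, so discard them.
Initial partition by acceptance: {B,C,D,M,S,T,V,W} | {E,N,O,X}.
Refine {B,C,D,M,S,T,V,W} on symbol x: members go to different blocks, giving {B,M,S,T,V,W} and {C,D}.
Refine {B,M,S,T,V,W} on symbol y: members go to different blocks, giving {S,T,V,W} and {B,M}.
Split {S,T,V,W} by δ(·,y) → {T,W} and {S,V}.
Split {E,N,O,X} by δ(·,x) → {E,O,X} and {N}.
Refine {E,O,X} on symbol y: members go to different blocks, giving {O,X} and {E}.
On input y, block {B,M} splits into {B} and {M}.
The partition is now stable with 8 blocks: {T,W} | {O,X} | {C,D} | {B} | {S,V} | {N} | {E} | {M}.

8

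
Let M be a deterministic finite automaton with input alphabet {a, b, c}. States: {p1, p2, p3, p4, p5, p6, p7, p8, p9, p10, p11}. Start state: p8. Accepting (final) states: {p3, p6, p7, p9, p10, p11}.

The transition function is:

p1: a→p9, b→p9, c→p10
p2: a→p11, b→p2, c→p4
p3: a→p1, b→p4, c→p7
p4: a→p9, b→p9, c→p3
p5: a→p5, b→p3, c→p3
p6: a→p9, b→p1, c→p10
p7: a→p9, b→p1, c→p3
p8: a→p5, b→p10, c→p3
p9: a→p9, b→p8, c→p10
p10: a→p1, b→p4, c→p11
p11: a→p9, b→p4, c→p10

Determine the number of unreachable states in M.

No path from p8 leads to p2, p6; the other 9 states are all reachable.

2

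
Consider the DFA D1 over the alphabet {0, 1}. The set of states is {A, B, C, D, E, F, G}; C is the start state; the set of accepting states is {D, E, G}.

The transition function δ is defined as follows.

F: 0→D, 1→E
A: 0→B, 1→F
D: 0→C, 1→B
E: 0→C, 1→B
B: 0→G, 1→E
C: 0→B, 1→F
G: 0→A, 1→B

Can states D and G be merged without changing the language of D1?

Yes

Start with accepting vs non-accepting: {D,E,G} | {A,B,C,F}.
On input 0, block {A,B,C,F} splits into {A,C} and {B,F}.
Stable partition: {D,E,G} | {A,C} | {B,F} — 3 equivalence classes.
D and G lie in the same block of the stable partition, so they are equivalent — no string distinguishes them.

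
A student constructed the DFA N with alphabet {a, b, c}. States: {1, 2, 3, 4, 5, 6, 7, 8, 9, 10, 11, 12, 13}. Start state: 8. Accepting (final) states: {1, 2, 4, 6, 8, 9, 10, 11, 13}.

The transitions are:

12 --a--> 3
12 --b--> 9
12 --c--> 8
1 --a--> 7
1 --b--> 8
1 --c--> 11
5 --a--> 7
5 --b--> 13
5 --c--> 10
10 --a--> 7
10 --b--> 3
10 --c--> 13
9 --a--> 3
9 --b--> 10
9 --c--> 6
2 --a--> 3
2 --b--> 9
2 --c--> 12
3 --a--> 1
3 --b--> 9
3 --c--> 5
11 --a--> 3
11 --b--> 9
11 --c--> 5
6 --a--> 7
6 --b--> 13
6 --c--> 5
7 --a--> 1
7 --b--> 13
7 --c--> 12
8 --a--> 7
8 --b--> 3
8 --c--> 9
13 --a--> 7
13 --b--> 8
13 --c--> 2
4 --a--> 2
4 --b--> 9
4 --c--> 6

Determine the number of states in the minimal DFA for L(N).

5

States {4} cannot be reached from the start state, so discard them.
P0 = {1,2,6,8,9,10,11,13} | {3,5,7,12}.
Split {1,2,6,8,9,10,11,13} by δ(·,b) → {1,2,6,9,11,13} and {8,10}.
Refine {1,2,6,9,11,13} on symbol b: members go to different blocks, giving {1,9,13} and {2,6,11}.
Split {3,5,7,12} by δ(·,a) → {3,7} and {5,12}.
Stable partition: {1,9,13} | {3,7} | {8,10} | {2,6,11} | {5,12} — 5 equivalence classes.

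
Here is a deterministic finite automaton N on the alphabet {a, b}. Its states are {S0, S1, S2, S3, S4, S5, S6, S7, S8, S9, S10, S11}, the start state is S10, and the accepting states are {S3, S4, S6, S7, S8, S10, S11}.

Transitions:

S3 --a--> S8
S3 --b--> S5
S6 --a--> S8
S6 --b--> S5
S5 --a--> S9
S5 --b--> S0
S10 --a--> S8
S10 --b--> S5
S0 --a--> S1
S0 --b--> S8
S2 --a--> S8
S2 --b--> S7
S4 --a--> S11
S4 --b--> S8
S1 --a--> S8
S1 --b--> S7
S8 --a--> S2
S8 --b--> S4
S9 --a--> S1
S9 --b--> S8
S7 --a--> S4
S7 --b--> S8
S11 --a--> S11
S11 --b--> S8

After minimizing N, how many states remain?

6

First remove the unreachable states {S3,S6}; 10 states remain.
Start with accepting vs non-accepting: {S4,S7,S8,S10,S11} | {S0,S1,S2,S5,S9}.
Split {S4,S7,S8,S10,S11} by δ(·,a) → {S4,S7,S10,S11} and {S8}.
Split {S4,S7,S10,S11} by δ(·,a) → {S4,S7,S11} and {S10}.
Split {S0,S1,S2,S5,S9} by δ(·,a) → {S0,S5,S9} and {S1,S2}.
Split {S0,S5,S9} by δ(·,a) → {S0,S9} and {S5}.
No further refinement is possible. Final partition (6 blocks): {S4,S7,S11} | {S0,S9} | {S8} | {S10} | {S1,S2} | {S5}.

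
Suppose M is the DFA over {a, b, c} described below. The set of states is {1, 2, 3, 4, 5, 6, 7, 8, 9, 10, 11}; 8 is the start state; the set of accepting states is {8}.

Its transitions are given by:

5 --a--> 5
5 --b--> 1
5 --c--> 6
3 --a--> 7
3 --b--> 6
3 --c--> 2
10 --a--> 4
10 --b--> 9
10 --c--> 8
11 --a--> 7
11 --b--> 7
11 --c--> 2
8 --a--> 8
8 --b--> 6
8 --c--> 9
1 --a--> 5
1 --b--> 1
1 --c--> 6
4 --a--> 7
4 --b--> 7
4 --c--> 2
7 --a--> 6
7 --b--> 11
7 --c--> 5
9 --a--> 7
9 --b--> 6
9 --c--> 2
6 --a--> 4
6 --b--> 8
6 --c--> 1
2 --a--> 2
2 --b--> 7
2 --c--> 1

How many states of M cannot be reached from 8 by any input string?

Starting at 8 and following transitions, the reachable set is {1, 2, 4, 5, 6, 7, 8, 9, 11}. That leaves 3, 10 unreachable — 2 in total.

2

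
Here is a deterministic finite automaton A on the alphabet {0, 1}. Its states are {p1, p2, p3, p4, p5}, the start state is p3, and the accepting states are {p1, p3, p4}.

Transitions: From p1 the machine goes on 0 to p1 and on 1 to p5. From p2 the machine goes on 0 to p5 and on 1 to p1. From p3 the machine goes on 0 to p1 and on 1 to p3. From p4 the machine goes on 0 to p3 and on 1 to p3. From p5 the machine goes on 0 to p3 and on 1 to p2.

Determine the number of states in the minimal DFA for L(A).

Reachable states from the start: {p1,p2,p3,p5}. Unreachable: {p4} — drop them.
Initial partition by acceptance: {p1,p3} | {p2,p5}.
On input 1, block {p1,p3} splits into {p1} and {p3}.
On input 0, block {p2,p5} splits into {p2} and {p5}.
No further refinement is possible. Final partition (4 blocks): {p1} | {p2} | {p3} | {p5}.

4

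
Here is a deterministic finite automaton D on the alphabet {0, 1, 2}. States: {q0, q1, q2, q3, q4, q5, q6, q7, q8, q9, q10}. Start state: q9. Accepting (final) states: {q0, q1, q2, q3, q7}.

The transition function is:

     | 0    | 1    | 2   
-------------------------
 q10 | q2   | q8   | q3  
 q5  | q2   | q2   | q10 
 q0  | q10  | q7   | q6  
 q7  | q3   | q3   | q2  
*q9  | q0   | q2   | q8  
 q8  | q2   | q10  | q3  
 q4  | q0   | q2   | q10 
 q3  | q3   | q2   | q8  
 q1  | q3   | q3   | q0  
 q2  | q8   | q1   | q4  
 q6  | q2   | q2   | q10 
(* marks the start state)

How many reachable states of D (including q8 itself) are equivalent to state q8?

States {q5} cannot be reached from the start state, so discard them.
Start with accepting vs non-accepting: {q0,q1,q2,q3,q7} | {q4,q6,q8,q9,q10}.
Refine {q0,q1,q2,q3,q7} on symbol 0: members go to different blocks, giving {q1,q3,q7} and {q0,q2}.
Refine {q1,q3,q7} on symbol 1: members go to different blocks, giving {q1,q7} and {q3}.
Split {q4,q6,q8,q9,q10} by δ(·,1) → {q4,q6,q9} and {q8,q10}.
No further refinement is possible. Final partition (5 blocks): {q1,q7} | {q4,q6,q9} | {q0,q2} | {q3} | {q8,q10}.
State q8 belongs to the block {q8,q10}, which has 2 states.

2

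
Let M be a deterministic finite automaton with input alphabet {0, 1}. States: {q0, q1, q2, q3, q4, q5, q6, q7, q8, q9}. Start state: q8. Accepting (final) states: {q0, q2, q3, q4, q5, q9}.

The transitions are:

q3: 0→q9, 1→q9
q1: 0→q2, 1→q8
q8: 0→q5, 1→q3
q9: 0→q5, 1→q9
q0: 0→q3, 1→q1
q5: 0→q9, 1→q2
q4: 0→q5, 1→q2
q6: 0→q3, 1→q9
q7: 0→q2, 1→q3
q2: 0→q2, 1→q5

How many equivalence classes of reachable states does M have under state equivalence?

Reachable states from the start: {q2,q3,q5,q8,q9}. Unreachable: {q0,q1,q4,q6,q7} — drop them.
Start with accepting vs non-accepting: {q2,q3,q5,q9} | {q8}.
Stable partition: {q2,q3,q5,q9} | {q8} — 2 equivalence classes.

2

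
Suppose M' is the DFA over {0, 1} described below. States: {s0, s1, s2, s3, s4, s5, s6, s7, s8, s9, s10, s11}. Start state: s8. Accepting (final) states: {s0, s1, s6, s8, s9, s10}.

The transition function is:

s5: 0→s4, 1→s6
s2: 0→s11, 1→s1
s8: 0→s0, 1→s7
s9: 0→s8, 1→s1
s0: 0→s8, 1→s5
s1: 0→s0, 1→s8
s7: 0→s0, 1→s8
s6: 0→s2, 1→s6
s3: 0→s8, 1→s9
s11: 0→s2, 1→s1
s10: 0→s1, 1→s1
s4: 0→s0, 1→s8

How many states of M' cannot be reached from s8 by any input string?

3

Starting at s8 and following transitions, the reachable set is {s0, s1, s2, s4, s5, s6, s7, s8, s11}. That leaves s3, s9, s10 unreachable — 3 in total.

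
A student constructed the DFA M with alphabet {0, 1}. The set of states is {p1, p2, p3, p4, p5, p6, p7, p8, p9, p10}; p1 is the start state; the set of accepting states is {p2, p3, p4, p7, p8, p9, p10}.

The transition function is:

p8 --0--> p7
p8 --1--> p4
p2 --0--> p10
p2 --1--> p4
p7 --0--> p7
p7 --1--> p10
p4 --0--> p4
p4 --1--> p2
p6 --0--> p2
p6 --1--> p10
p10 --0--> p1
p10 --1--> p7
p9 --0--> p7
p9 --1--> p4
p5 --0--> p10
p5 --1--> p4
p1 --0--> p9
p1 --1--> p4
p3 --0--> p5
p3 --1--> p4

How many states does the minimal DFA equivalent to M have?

6

Reachable states from the start: {p1,p2,p4,p7,p9,p10}. Unreachable: {p3,p5,p6,p8} — drop them.
Initial partition by acceptance: {p2,p4,p7,p9,p10} | {p1}.
On input 0, block {p2,p4,p7,p9,p10} splits into {p2,p4,p7,p9} and {p10}.
On input 0, block {p2,p4,p7,p9} splits into {p4,p7,p9} and {p2}.
Split {p4,p7,p9} by δ(·,1) → {p4} and {p7} and {p9}.
Stable partition: {p4} | {p1} | {p10} | {p2} | {p7} | {p9} — 6 equivalence classes.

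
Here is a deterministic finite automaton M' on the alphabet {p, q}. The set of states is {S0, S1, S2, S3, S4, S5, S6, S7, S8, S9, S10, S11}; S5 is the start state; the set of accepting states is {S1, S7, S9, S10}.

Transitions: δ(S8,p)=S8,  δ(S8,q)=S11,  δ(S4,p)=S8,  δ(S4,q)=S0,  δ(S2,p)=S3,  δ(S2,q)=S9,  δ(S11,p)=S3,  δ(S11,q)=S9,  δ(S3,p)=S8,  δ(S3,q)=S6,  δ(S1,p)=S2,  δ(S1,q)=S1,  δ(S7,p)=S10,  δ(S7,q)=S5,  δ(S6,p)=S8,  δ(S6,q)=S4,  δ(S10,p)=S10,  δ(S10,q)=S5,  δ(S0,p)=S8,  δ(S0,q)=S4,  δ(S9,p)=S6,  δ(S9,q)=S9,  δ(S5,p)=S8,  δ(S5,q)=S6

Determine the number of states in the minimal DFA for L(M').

4

Reachable states from the start: {S0,S3,S4,S5,S6,S8,S9,S11}. Unreachable: {S1,S2,S7,S10} — drop them.
Initial partition by acceptance: {S9} | {S0,S3,S4,S5,S6,S8,S11}.
On input q, block {S0,S3,S4,S5,S6,S8,S11} splits into {S0,S3,S4,S5,S6,S8} and {S11}.
Refine {S0,S3,S4,S5,S6,S8} on symbol q: members go to different blocks, giving {S0,S3,S4,S5,S6} and {S8}.
The partition is now stable with 4 blocks: {S9} | {S0,S3,S4,S5,S6} | {S11} | {S8}.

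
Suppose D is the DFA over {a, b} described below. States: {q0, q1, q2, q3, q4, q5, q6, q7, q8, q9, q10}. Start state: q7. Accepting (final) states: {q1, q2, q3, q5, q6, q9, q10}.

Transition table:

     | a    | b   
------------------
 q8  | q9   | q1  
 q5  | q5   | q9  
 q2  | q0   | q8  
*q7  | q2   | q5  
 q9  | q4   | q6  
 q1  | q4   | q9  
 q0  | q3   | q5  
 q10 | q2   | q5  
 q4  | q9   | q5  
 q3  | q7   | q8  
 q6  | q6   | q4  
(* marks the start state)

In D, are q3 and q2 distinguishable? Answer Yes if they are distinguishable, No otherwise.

No

States {q10} cannot be reached from the start state, so discard them.
P0 = {q1,q2,q3,q5,q6,q9} | {q0,q4,q7,q8}.
Refine {q1,q2,q3,q5,q6,q9} on symbol a: members go to different blocks, giving {q1,q2,q3,q9} and {q5,q6}.
Split {q1,q2,q3,q9} by δ(·,b) → {q2,q3} and {q1} and {q9}.
On input a, block {q0,q4,q7,q8} splits into {q0,q7} and {q4,q8}.
Refine {q5,q6} on symbol b: members go to different blocks, giving {q5} and {q6}.
Refine {q4,q8} on symbol b: members go to different blocks, giving {q4} and {q8}.
No further refinement is possible. Final partition (8 blocks): {q2,q3} | {q0,q7} | {q5} | {q1} | {q9} | {q4} | {q6} | {q8}.
q3 and q2 lie in the same block of the stable partition, so they are equivalent — no string distinguishes them.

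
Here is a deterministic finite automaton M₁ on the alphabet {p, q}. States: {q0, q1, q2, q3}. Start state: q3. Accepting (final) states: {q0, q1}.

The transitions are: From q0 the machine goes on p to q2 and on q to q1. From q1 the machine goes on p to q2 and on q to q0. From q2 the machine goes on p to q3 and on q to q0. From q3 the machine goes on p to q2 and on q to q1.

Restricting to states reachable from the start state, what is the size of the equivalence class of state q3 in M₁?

P0 = {q0,q1} | {q2,q3}.
Stable partition: {q0,q1} | {q2,q3} — 2 equivalence classes.
The equivalence class containing q3 is {q2,q3}, of size 2.

2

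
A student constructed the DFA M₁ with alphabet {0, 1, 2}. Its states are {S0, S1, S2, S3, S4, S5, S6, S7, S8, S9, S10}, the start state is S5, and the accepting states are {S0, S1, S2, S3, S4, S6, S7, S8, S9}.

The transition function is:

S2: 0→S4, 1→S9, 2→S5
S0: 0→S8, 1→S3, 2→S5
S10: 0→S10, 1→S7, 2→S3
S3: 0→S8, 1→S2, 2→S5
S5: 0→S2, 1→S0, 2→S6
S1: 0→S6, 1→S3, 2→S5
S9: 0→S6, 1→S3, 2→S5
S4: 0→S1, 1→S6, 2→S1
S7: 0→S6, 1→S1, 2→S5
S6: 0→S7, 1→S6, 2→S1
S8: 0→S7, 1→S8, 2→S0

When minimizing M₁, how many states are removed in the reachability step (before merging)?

1

BFS from S5 reaches {S0, S1, S2, S3, S4, S5, S6, S7, S8, S9}; the 1 state(s) S10 are never visited.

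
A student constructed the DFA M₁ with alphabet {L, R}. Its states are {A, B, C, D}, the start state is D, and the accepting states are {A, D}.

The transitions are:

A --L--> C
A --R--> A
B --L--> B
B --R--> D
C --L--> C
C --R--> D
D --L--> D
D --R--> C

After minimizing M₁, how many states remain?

2

First remove the unreachable states {A,B}; 2 states remain.
P0 = {D} | {C}.
The partition is now stable with 2 blocks: {D} | {C}.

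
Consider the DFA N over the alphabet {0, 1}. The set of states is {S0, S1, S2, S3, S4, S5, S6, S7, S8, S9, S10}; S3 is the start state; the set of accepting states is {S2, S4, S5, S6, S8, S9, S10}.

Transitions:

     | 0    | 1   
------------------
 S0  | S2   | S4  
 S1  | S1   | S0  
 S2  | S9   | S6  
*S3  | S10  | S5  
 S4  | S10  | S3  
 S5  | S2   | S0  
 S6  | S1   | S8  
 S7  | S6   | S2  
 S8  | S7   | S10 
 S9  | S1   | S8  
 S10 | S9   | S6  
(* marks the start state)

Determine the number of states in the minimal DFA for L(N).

7

Initial partition by acceptance: {S2,S4,S5,S6,S8,S9,S10} | {S0,S1,S3,S7}.
Refine {S2,S4,S5,S6,S8,S9,S10} on symbol 0: members go to different blocks, giving {S2,S4,S5,S10} and {S6,S8,S9}.
Refine {S2,S4,S5,S10} on symbol 0: members go to different blocks, giving {S2,S10} and {S4,S5}.
Refine {S0,S1,S3,S7} on symbol 0: members go to different blocks, giving {S0,S3} and {S1} and {S7}.
On input 0, block {S6,S8,S9} splits into {S6,S9} and {S8}.
The partition is now stable with 7 blocks: {S2,S10} | {S0,S3} | {S6,S9} | {S4,S5} | {S1} | {S7} | {S8}.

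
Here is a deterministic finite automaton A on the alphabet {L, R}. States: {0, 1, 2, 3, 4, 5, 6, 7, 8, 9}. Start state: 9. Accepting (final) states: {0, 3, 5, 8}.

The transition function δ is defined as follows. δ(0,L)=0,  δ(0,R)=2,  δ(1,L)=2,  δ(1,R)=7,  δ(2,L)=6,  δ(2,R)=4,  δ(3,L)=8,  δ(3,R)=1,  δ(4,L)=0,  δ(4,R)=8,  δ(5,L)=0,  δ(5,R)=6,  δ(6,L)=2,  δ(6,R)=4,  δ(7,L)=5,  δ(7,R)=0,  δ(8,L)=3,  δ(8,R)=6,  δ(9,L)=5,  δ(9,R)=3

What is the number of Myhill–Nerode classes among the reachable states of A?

P0 = {0,3,5,8} | {1,2,4,6,7,9}.
On input L, block {1,2,4,6,7,9} splits into {1,2,6} and {4,7,9}.
The partition is now stable with 3 blocks: {0,3,5,8} | {1,2,6} | {4,7,9}.

3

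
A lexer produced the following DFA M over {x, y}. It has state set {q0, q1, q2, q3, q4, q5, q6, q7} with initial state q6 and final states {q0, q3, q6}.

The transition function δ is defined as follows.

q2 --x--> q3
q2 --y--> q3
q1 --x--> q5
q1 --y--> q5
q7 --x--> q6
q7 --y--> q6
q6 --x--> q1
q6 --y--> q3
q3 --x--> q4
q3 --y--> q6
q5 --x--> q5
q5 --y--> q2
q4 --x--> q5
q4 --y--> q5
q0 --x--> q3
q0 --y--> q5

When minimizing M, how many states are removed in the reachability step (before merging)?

2

No path from q6 leads to q0, q7; the other 6 states are all reachable.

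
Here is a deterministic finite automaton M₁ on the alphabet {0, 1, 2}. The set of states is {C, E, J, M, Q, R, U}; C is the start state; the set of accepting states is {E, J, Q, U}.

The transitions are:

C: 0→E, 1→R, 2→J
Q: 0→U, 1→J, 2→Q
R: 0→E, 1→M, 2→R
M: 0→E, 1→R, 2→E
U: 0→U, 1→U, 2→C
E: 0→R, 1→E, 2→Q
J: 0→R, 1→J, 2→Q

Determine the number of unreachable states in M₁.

A breadth-first search from the start state visits every state.

0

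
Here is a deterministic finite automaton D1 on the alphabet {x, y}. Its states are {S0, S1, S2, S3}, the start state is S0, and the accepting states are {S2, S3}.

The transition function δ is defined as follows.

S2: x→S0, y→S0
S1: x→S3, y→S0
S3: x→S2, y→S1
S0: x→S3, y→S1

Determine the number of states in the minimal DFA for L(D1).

3

All states are reachable from the start state.
P0 = {S2,S3} | {S0,S1}.
Split {S2,S3} by δ(·,x) → {S2} and {S3}.
No further refinement is possible. Final partition (3 blocks): {S2} | {S0,S1} | {S3}.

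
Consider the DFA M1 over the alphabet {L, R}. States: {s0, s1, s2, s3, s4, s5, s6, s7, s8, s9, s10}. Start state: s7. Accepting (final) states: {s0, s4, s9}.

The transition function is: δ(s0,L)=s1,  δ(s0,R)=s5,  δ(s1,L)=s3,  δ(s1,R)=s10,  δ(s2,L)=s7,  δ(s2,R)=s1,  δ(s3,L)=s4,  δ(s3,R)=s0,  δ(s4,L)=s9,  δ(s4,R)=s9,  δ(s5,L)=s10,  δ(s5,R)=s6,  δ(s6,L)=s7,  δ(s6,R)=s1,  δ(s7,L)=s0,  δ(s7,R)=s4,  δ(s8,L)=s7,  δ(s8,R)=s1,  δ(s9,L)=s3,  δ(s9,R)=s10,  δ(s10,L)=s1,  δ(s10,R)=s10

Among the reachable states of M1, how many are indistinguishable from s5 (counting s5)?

Reachable states from the start: {s0,s1,s3,s4,s5,s6,s7,s9,s10}. Unreachable: {s2,s8} — drop them.
P0 = {s0,s4,s9} | {s1,s3,s5,s6,s7,s10}.
Split {s0,s4,s9} by δ(·,L) → {s0,s9} and {s4}.
Split {s1,s3,s5,s6,s7,s10} by δ(·,L) → {s1,s5,s6,s10} and {s3} and {s7}.
Refine {s0,s9} on symbol L: members go to different blocks, giving {s0} and {s9}.
On input L, block {s1,s5,s6,s10} splits into {s5,s10} and {s1} and {s6}.
Refine {s5,s10} on symbol L: members go to different blocks, giving {s5} and {s10}.
The partition is now stable with 9 blocks: {s0} | {s5} | {s4} | {s3} | {s7} | {s9} | {s1} | {s6} | {s10}.
State s5 belongs to the block {s5}, which has 1 states.

1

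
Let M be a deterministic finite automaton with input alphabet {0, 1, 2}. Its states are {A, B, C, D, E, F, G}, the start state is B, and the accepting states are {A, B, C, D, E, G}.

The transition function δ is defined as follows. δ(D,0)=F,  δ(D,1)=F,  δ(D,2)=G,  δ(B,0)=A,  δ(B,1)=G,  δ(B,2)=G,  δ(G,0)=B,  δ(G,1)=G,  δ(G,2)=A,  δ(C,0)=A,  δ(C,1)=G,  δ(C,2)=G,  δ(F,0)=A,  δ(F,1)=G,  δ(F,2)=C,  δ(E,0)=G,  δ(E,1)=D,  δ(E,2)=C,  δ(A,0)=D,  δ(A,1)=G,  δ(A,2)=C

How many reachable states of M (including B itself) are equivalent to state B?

States {E} cannot be reached from the start state, so discard them.
Start with accepting vs non-accepting: {A,B,C,D,G} | {F}.
On input 0, block {A,B,C,D,G} splits into {A,B,C,G} and {D}.
Split {A,B,C,G} by δ(·,0) → {B,C,G} and {A}.
Split {B,C,G} by δ(·,0) → {B,C} and {G}.
Stable partition: {B,C} | {F} | {D} | {A} | {G} — 5 equivalence classes.
State B belongs to the block {B,C}, which has 2 states.

2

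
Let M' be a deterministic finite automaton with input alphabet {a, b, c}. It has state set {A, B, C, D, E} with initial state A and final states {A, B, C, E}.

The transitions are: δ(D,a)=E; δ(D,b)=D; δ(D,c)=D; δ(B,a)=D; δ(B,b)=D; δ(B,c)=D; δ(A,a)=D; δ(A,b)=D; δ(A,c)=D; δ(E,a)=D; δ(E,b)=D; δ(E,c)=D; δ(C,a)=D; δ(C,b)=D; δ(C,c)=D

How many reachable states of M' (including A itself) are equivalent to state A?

Reachable states from the start: {A,D,E}. Unreachable: {B,C} — drop them.
Start with accepting vs non-accepting: {A,E} | {D}.
No further refinement is possible. Final partition (2 blocks): {A,E} | {D}.
The equivalence class containing A is {A,E}, of size 2.

2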